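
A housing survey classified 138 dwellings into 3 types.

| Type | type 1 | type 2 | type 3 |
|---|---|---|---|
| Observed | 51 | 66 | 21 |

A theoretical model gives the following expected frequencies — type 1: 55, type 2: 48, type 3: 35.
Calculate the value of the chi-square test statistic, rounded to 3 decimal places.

cat         O        E   (O−E)²/E
type 1     51       55     0.2909
type 2     66       48     6.7500
type 3     21       35     5.6000
Sum = 12.641

12.641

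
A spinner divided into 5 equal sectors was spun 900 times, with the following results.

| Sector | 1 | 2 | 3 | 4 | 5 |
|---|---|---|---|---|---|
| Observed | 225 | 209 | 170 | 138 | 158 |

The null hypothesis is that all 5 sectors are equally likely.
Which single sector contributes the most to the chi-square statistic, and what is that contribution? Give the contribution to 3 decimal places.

Under H₀ each category has probability 1/5, so each expected count is 900/5 = 180.
χ² = (225−180)²/180 + (209−180)²/180 + (170−180)²/180 + (138−180)²/180 + (158−180)²/180
   = 11.2500 + 4.6722 + 0.5556 + 9.8000 + 2.6889
The largest term is for 1: 11.250.

1, 11.250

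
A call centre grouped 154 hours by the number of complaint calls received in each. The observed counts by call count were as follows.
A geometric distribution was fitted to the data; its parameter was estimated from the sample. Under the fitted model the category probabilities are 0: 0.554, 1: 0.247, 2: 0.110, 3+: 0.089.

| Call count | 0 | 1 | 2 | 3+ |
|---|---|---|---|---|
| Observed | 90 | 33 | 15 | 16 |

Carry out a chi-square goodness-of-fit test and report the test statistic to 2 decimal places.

1.53

Expected counts E_i = n·p_i: 154×0.554 = 85.316, 154×0.247 = 38.038, 154×0.110 = 16.94, 154×0.089 = 13.706.
cat         O        E   (O−E)²/E
0          90   85.316      0.257
1          33   38.038      0.667
2          15    16.94      0.222
3+         16   13.706      0.384
Sum = 1.53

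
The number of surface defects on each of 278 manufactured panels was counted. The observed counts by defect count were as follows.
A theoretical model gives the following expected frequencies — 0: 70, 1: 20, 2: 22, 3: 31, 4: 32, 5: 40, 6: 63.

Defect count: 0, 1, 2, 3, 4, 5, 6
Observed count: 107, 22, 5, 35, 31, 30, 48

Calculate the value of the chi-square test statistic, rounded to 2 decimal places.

cat         O        E   (O−E)²/E
0         107       70     19.557
1          22       20      0.200
2           5       22     13.136
3          35       31      0.516
4          31       32      0.031
5          30       40      2.500
6          48       63      3.571
Sum = 39.51

39.51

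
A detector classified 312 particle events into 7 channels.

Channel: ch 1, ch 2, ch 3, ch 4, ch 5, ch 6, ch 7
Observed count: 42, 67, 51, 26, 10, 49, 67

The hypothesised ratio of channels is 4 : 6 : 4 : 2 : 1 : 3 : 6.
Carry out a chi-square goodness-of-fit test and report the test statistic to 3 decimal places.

6.826

Ratio total = 26. Expected counts: 312×4/26 = 48, 312×6/26 = 72, 312×4/26 = 48, 312×2/26 = 24, 312×1/26 = 12, 312×3/26 = 36, 312×6/26 = 72.
cat         O        E   (O−E)²/E
ch 1       42       48     0.7500
ch 2       67       72     0.3472
ch 3       51       48     0.1875
ch 4       26       24     0.1667
ch 5       10       12     0.3333
ch 6       49       36     4.6944
ch 7       67       72     0.3472
Sum = 6.826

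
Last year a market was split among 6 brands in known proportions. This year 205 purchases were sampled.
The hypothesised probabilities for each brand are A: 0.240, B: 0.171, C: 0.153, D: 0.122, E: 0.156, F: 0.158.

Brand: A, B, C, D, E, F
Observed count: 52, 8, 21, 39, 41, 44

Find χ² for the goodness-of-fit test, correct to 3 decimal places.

38.997

Expected counts E_i = n·p_i: 205×0.240 = 49.2, 205×0.171 = 35.055, 205×0.153 = 31.365, 205×0.122 = 25.01, 205×0.156 = 31.98, 205×0.158 = 32.39.
χ² = (52−49.2)²/49.2 + (8−35.055)²/35.055 + (21−31.365)²/31.365 + (39−25.01)²/25.01 + (41−31.98)²/31.98 + (44−32.39)²/32.39
   = 0.1593 + 20.8807 + 3.4253 + 7.8257 + 2.5441 + 4.1615
Sum = 38.997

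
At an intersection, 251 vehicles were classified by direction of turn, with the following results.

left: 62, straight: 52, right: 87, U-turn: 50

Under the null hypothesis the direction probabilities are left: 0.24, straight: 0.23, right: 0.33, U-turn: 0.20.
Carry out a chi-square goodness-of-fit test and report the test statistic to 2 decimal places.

0.83

Expected counts E_i = n·p_i: 251×0.24 = 60.24, 251×0.23 = 57.73, 251×0.33 = 82.83, 251×0.20 = 50.2.
χ² = (62−60.24)²/60.24 + (52−57.73)²/57.73 + (87−82.83)²/82.83 + (50−50.2)²/50.2
   = 0.051 + 0.569 + 0.210 + 0.001
Sum = 0.83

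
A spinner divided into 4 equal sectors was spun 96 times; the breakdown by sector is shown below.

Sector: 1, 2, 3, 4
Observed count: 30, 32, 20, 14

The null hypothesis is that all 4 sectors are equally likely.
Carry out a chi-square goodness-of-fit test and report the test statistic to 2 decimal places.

Under H₀ each category has probability 1/4, so each expected count is 96/4 = 24.
1: (30 − 24)²/24 = 36/24 = 1.500
2: (32 − 24)²/24 = 64/24 = 2.667
3: (20 − 24)²/24 = 16/24 = 0.667
4: (14 − 24)²/24 = 100/24 = 4.167
Sum = 9.00

9.00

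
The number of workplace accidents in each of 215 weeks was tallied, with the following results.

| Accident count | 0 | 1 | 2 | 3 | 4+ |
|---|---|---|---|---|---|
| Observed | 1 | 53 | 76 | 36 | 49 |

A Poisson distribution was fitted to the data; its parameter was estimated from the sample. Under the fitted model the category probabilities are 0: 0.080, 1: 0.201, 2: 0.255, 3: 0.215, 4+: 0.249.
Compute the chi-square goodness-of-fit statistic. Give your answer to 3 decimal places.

28.298

Expected counts E_i = n·p_i: 215×0.080 = 17.2, 215×0.201 = 43.215, 215×0.255 = 54.825, 215×0.215 = 46.225, 215×0.249 = 53.535.
cat         O        E   (O−E)²/E
0           1     17.2    15.2581
1          53   43.215     2.2156
2          76   54.825     8.1784
3          36   46.225     2.2618
4+         49   53.535     0.3842
Sum = 28.298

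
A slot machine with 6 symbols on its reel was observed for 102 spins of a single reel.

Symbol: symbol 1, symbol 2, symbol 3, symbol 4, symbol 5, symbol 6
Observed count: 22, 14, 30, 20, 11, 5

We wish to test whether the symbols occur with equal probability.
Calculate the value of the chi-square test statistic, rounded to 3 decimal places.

Under H₀ each category has probability 1/6, so each expected count is 102/6 = 17.
χ² = (22−17)²/17 + (14−17)²/17 + (30−17)²/17 + (20−17)²/17 + (11−17)²/17 + (5−17)²/17
   = 1.4706 + 0.5294 + 9.9412 + 0.5294 + 2.1176 + 8.4706
Sum = 23.059

23.059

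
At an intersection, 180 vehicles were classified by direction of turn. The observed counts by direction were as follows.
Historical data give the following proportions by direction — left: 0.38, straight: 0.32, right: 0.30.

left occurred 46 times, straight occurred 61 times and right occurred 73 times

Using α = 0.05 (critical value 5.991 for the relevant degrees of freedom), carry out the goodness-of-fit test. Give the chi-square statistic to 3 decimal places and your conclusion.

Expected counts E_i = n·p_i: 180×0.38 = 68.4, 180×0.32 = 57.6, 180×0.30 = 54.
cat           O        E   (O−E)²/E
left         46     68.4     7.3357
straight     61     57.6     0.2007
right        73       54     6.6852
Sum = 14.222
df = 2. Since 14.222 > 5.991, we reject H₀.

14.222; reject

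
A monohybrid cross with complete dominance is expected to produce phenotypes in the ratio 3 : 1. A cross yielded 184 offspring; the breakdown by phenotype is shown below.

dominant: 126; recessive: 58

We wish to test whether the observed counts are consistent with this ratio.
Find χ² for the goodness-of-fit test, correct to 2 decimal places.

Ratio total = 4. Expected counts: 184×3/4 = 138, 184×1/4 = 46.
cat            O        E   (O−E)²/E
dominant     126      138      1.043
recessive     58       46      3.130
Sum = 4.17

4.17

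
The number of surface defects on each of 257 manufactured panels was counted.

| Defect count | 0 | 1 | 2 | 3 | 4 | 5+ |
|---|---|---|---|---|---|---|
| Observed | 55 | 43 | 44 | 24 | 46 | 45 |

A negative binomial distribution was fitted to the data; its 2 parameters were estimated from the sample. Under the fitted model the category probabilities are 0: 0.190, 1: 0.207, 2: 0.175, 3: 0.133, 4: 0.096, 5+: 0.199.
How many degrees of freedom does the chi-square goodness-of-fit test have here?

There are k = 6 categories and 2 parameters estimated from the data, so df = 6 − 1 − 2 = 3.

3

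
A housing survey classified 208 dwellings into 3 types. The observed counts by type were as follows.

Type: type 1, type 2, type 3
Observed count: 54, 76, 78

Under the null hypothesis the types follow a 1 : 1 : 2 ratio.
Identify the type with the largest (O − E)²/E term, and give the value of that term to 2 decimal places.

type 2, 11.08

Ratio total = 4. Expected counts: 208×1/4 = 52, 208×1/4 = 52, 208×2/4 = 104.
χ² = (54−52)²/52 + (76−52)²/52 + (78−104)²/104
   = 0.077 + 11.077 + 6.500
The largest term is for type 2: 11.08.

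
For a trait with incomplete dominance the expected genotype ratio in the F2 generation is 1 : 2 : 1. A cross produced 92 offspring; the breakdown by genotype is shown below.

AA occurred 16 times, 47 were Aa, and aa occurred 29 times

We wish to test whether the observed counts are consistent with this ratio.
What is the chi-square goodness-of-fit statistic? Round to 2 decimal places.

Ratio total = 4. Expected counts: 92×1/4 = 23, 92×2/4 = 46, 92×1/4 = 23.
AA: (16 − 23)²/23 = 49/23 = 2.130
Aa: (47 − 46)²/46 = 1/46 = 0.022
aa: (29 − 23)²/23 = 36/23 = 1.565
Sum = 3.72

3.72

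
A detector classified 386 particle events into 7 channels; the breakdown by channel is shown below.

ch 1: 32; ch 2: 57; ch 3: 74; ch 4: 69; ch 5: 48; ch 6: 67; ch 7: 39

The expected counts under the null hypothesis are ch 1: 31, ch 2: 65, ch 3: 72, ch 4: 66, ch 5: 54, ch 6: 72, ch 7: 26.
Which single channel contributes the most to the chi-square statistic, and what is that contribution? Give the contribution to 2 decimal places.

ch 7, 6.50

cat         O        E   (O−E)²/E
ch 1       32       31      0.032
ch 2       57       65      0.985
ch 3       74       72      0.056
ch 4       69       66      0.136
ch 5       48       54      0.667
ch 6       67       72      0.347
ch 7       39       26      6.500
The largest term is for ch 7: 6.50.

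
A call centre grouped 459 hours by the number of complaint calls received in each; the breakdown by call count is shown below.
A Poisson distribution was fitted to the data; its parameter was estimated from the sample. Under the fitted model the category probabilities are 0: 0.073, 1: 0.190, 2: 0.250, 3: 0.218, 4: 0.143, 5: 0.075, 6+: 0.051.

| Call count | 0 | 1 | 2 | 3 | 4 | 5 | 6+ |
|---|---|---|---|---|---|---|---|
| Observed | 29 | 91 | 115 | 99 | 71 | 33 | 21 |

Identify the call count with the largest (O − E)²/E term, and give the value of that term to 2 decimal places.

Expected counts E_i = n·p_i: 459×0.073 = 33.507, 459×0.190 = 87.21, 459×0.250 = 114.75, 459×0.218 = 100.062, 459×0.143 = 65.637, 459×0.075 = 34.425, 459×0.051 = 23.409.
cat         O        E   (O−E)²/E
0          29   33.507      0.606
1          91    87.21      0.165
2         115   114.75      0.001
3          99  100.062      0.011
4          71   65.637      0.438
5          33   34.425      0.059
6+         21   23.409      0.248
The largest term is for 0: 0.61.

0, 0.61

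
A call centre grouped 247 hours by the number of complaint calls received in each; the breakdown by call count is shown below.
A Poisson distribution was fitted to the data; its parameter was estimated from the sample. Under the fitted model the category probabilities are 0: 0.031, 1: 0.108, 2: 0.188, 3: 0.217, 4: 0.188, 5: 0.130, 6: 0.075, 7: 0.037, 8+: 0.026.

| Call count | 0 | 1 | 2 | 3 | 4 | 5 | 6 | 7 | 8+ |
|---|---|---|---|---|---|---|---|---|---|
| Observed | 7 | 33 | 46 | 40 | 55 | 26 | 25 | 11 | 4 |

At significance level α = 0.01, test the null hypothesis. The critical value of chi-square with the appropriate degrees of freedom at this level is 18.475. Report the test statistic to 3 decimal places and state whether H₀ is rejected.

Expected counts E_i = n·p_i: 247×0.031 = 7.657, 247×0.108 = 26.676, 247×0.188 = 46.436, 247×0.217 = 53.599, 247×0.188 = 46.436, 247×0.130 = 32.11, 247×0.075 = 18.525, 247×0.037 = 9.139, 247×0.026 = 6.422.
cat         O        E   (O−E)²/E
0           7    7.657     0.0564
1          33   26.676     1.4992
2          46   46.436     0.0041
3          40   53.599     3.4503
4          55   46.436     1.5794
5          26    32.11     1.1626
6          25   18.525     2.2632
7          11    9.139     0.3790
8+          4    6.422     0.9134
Sum = 11.308
df = 7. Since 11.308 < 18.475, we do not reject H₀.

11.308; do not reject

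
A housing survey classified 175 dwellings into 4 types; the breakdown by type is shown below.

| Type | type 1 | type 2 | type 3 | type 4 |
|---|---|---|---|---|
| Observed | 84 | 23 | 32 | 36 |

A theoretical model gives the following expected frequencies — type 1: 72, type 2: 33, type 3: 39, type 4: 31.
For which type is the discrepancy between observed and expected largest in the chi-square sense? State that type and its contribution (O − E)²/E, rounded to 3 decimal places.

χ² = (84−72)²/72 + (23−33)²/33 + (32−39)²/39 + (36−31)²/31
   = 2.0000 + 3.0303 + 1.2564 + 0.8065
The largest term is for type 2: 3.030.

type 2, 3.030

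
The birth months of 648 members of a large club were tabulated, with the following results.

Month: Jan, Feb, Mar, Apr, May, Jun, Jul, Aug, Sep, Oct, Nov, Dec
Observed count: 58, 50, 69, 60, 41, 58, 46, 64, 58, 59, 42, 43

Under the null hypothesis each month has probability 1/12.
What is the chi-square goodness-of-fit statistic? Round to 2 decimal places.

Under H₀ each category has probability 1/12, so each expected count is 648/12 = 54.
cat         O        E   (O−E)²/E
Jan        58       54      0.296
Feb        50       54      0.296
Mar        69       54      4.167
Apr        60       54      0.667
May        41       54      3.130
Jun        58       54      0.296
Jul        46       54      1.185
Aug        64       54      1.852
Sep        58       54      0.296
Oct        59       54      0.463
Nov        42       54      2.667
Dec        43       54      2.241
Sum = 17.56

17.56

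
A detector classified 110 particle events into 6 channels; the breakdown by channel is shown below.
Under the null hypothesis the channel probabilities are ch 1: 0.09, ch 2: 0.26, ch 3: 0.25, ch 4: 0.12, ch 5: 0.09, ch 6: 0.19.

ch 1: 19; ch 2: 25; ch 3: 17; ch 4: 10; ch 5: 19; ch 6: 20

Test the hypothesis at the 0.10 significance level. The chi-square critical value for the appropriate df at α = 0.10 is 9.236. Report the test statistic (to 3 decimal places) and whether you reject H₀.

22.006; reject

Expected counts E_i = n·p_i: 110×0.09 = 9.9, 110×0.26 = 28.6, 110×0.25 = 27.5, 110×0.12 = 13.2, 110×0.09 = 9.9, 110×0.19 = 20.9.
cat         O        E   (O−E)²/E
ch 1       19      9.9     8.3646
ch 2       25     28.6     0.4531
ch 3       17     27.5     4.0091
ch 4       10     13.2     0.7758
ch 5       19      9.9     8.3646
ch 6       20     20.9     0.0388
Sum = 22.006
df = 5. Since 22.006 > 9.236, we reject H₀.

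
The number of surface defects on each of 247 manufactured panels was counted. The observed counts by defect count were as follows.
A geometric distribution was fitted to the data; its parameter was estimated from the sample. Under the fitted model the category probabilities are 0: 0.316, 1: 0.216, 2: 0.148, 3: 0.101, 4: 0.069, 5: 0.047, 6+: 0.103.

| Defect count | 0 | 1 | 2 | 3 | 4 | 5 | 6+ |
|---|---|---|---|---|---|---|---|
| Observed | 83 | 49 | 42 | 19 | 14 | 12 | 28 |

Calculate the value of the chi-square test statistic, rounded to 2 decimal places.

3.71

Expected counts E_i = n·p_i: 247×0.316 = 78.052, 247×0.216 = 53.352, 247×0.148 = 36.556, 247×0.101 = 24.947, 247×0.069 = 17.043, 247×0.047 = 11.609, 247×0.103 = 25.441.
χ² = (83−78.052)²/78.052 + (49−53.352)²/53.352 + (42−36.556)²/36.556 + (19−24.947)²/24.947 + (14−17.043)²/17.043 + (12−11.609)²/11.609 + (28−25.441)²/25.441
   = 0.314 + 0.355 + 0.811 + 1.418 + 0.543 + 0.013 + 0.257
Sum = 3.71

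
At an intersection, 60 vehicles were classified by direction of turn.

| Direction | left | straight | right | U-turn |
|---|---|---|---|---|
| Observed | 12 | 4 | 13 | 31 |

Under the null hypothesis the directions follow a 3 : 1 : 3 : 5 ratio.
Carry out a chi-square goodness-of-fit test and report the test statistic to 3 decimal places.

2.507

Ratio total = 12. Expected counts: 60×3/12 = 15, 60×1/12 = 5, 60×3/12 = 15, 60×5/12 = 25.
cat           O        E   (O−E)²/E
left         12       15     0.6000
straight      4        5     0.2000
right        13       15     0.2667
U-turn       31       25     1.4400
Sum = 2.507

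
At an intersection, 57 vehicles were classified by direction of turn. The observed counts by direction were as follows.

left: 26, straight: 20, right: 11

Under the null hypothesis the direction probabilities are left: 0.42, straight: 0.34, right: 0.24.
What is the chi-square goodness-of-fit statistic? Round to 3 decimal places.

0.722

Expected counts E_i = n·p_i: 57×0.42 = 23.94, 57×0.34 = 19.38, 57×0.24 = 13.68.
cat           O        E   (O−E)²/E
left         26    23.94     0.1773
straight     20    19.38     0.0198
right        11    13.68     0.5250
Sum = 0.722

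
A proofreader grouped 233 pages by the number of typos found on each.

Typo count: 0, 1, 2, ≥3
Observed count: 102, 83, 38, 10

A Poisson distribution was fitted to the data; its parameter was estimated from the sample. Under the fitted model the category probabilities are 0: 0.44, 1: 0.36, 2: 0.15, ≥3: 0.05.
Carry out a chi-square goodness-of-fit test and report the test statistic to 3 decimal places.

Expected counts E_i = n·p_i: 233×0.44 = 102.52, 233×0.36 = 83.88, 233×0.15 = 34.95, 233×0.05 = 11.65.
0: (102 − 102.52)²/102.52 = 0.2704/102.52 = 0.0026
1: (83 − 83.88)²/83.88 = 0.7744/83.88 = 0.0092
2: (38 − 34.95)²/34.95 = 9.3025/34.95 = 0.2662
≥3: (10 − 11.65)²/11.65 = 2.7225/11.65 = 0.2337
Sum = 0.512

0.512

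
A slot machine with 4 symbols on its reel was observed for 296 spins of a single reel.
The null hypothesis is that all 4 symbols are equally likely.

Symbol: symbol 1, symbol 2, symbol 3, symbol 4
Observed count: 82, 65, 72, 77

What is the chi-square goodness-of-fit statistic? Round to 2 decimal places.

Expected count for each of the 4 categories: 296/4 = 74.
symbol 1: (82 − 74)²/74 = 64/74 = 0.865
symbol 2: (65 − 74)²/74 = 81/74 = 1.095
symbol 3: (72 − 74)²/74 = 4/74 = 0.054
symbol 4: (77 − 74)²/74 = 9/74 = 0.122
Sum = 2.14

2.14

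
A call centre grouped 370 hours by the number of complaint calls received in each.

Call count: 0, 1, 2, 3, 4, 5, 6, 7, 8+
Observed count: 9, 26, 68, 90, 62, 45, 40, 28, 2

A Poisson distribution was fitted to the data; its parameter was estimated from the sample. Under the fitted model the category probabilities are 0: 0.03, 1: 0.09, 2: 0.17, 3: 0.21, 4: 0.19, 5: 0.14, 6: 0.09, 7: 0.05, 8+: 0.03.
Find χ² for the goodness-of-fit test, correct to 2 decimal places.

19.92

Expected counts E_i = n·p_i: 370×0.03 = 11.1, 370×0.09 = 33.3, 370×0.17 = 62.9, 370×0.21 = 77.7, 370×0.19 = 70.3, 370×0.14 = 51.8, 370×0.09 = 33.3, 370×0.05 = 18.5, 370×0.03 = 11.1.
0: (9 − 11.1)²/11.1 = 4.41/11.1 = 0.397
1: (26 − 33.3)²/33.3 = 53.29/33.3 = 1.600
2: (68 − 62.9)²/62.9 = 26.01/62.9 = 0.414
3: (90 − 77.7)²/77.7 = 151.29/77.7 = 1.947
4: (62 − 70.3)²/70.3 = 68.89/70.3 = 0.980
5: (45 − 51.8)²/51.8 = 46.24/51.8 = 0.893
6: (40 − 33.3)²/33.3 = 44.89/33.3 = 1.348
7: (28 − 18.5)²/18.5 = 90.25/18.5 = 4.878
8+: (2 − 11.1)²/11.1 = 82.81/11.1 = 7.460
Sum = 19.92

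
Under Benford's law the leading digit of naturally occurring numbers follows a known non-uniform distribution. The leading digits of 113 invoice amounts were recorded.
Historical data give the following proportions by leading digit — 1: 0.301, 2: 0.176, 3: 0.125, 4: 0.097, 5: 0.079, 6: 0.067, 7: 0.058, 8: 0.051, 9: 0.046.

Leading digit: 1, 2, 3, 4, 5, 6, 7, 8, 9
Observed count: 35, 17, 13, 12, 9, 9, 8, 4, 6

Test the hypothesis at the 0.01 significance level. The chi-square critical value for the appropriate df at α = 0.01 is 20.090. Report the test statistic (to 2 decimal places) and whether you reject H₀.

Expected counts E_i = n·p_i: 113×0.301 = 34.013, 113×0.176 = 19.888, 113×0.125 = 14.125, 113×0.097 = 10.961, 113×0.079 = 8.927, 113×0.067 = 7.571, 113×0.058 = 6.554, 113×0.051 = 5.763, 113×0.046 = 5.198.
χ² = (35−34.013)²/34.013 + (17−19.888)²/19.888 + (13−14.125)²/14.125 + (12−10.961)²/10.961 + (9−8.927)²/8.927 + (9−7.571)²/7.571 + (8−6.554)²/6.554 + (4−5.763)²/5.763 + (6−5.198)²/5.198
   = 0.029 + 0.419 + 0.090 + 0.098 + 0.001 + 0.270 + 0.319 + 0.539 + 0.124
Sum = 1.89
df = 8. Since 1.89 < 20.090, we do not reject H₀.

1.89; do not reject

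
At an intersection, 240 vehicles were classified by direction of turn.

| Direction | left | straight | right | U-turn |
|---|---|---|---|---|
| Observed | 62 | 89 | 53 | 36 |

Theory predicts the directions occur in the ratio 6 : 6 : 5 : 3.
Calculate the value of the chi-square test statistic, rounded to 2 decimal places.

6.22

Ratio total = 20. Expected counts: 240×6/20 = 72, 240×6/20 = 72, 240×5/20 = 60, 240×3/20 = 36.
χ² = (62−72)²/72 + (89−72)²/72 + (53−60)²/60 + (36−36)²/36
   = 1.389 + 4.014 + 0.817 + 0.000
Sum = 6.22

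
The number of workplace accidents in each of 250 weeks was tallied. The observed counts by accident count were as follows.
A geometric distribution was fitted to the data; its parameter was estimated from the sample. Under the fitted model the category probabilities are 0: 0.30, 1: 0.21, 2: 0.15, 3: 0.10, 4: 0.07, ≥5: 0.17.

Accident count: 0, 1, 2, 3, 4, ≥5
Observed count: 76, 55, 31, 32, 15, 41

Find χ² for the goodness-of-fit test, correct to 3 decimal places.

3.629

Expected counts E_i = n·p_i: 250×0.30 = 75, 250×0.21 = 52.5, 250×0.15 = 37.5, 250×0.10 = 25, 250×0.07 = 17.5, 250×0.17 = 42.5.
0: (76 − 75)²/75 = 1/75 = 0.0133
1: (55 − 52.5)²/52.5 = 6.25/52.5 = 0.1190
2: (31 − 37.5)²/37.5 = 42.25/37.5 = 1.1267
3: (32 − 25)²/25 = 49/25 = 1.9600
4: (15 − 17.5)²/17.5 = 6.25/17.5 = 0.3571
≥5: (41 − 42.5)²/42.5 = 2.25/42.5 = 0.0529
Sum = 3.629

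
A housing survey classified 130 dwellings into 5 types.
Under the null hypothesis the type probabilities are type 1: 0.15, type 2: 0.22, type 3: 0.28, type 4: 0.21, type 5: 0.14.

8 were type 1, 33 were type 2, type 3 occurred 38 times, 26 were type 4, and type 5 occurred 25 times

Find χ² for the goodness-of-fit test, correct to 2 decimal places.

10.13

Expected counts E_i = n·p_i: 130×0.15 = 19.5, 130×0.22 = 28.6, 130×0.28 = 36.4, 130×0.21 = 27.3, 130×0.14 = 18.2.
cat         O        E   (O−E)²/E
type 1      8     19.5      6.782
type 2     33     28.6      0.677
type 3     38     36.4      0.070
type 4     26     27.3      0.062
type 5     25     18.2      2.541
Sum = 10.13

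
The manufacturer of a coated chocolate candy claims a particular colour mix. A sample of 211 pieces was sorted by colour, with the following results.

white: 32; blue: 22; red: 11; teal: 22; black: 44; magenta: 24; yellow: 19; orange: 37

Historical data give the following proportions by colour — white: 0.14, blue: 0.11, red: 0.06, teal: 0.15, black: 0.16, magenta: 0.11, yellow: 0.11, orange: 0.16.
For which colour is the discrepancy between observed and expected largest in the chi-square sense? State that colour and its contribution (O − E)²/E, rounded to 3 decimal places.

Expected counts E_i = n·p_i: 211×0.14 = 29.54, 211×0.11 = 23.21, 211×0.06 = 12.66, 211×0.15 = 31.65, 211×0.16 = 33.76, 211×0.11 = 23.21, 211×0.11 = 23.21, 211×0.16 = 33.76.
cat          O        E   (O−E)²/E
white       32    29.54     0.2049
blue        22    23.21     0.0631
red         11    12.66     0.2177
teal        22    31.65     2.9423
black       44    33.76     3.1060
magenta     24    23.21     0.0269
yellow      19    23.21     0.7636
orange      37    33.76     0.3109
The largest term is for black: 3.106.

black, 3.106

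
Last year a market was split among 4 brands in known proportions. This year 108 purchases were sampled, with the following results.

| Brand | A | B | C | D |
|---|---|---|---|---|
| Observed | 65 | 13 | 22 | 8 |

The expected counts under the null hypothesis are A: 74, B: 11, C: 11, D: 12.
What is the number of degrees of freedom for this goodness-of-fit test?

There are k = 4 categories and no parameters were estimated from the data, so df = 4 − 1 = 3.

3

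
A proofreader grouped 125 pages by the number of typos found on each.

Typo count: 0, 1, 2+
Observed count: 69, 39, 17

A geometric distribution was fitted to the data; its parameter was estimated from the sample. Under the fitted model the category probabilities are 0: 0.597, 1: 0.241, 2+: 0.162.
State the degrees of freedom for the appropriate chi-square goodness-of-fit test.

1

There are k = 3 categories and 1 parameter estimated from the data, so df = 3 − 1 − 1 = 1.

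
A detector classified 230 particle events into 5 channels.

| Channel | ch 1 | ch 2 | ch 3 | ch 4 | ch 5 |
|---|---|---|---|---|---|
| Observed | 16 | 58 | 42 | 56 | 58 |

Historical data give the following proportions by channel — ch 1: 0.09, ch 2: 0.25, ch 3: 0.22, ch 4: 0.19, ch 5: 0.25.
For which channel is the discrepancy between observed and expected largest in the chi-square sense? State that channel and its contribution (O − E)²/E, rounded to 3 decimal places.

Expected counts E_i = n·p_i: 230×0.09 = 20.7, 230×0.25 = 57.5, 230×0.22 = 50.6, 230×0.19 = 43.7, 230×0.25 = 57.5.
cat         O        E   (O−E)²/E
ch 1       16     20.7     1.0671
ch 2       58     57.5     0.0043
ch 3       42     50.6     1.4617
ch 4       56     43.7     3.4620
ch 5       58     57.5     0.0043
The largest term is for ch 4: 3.462.

ch 4, 3.462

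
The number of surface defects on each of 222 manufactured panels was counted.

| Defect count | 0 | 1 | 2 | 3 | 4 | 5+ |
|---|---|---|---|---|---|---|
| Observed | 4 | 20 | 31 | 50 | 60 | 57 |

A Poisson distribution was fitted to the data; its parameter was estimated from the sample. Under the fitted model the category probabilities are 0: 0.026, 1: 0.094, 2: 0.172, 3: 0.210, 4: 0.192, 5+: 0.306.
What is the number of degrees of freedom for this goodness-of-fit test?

4

There are k = 6 categories and 1 parameter estimated from the data, so df = 6 − 1 − 1 = 4.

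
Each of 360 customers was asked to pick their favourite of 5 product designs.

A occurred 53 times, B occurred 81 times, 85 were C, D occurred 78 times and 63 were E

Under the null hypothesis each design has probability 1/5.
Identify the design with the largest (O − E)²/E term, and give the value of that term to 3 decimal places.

Under H₀ each category has probability 1/5, so each expected count is 360/5 = 72.
A: (53 − 72)²/72 = 361/72 = 5.0139
B: (81 − 72)²/72 = 81/72 = 1.1250
C: (85 − 72)²/72 = 169/72 = 2.3472
D: (78 − 72)²/72 = 36/72 = 0.5000
E: (63 − 72)²/72 = 81/72 = 1.1250
The largest term is for A: 5.014.

A, 5.014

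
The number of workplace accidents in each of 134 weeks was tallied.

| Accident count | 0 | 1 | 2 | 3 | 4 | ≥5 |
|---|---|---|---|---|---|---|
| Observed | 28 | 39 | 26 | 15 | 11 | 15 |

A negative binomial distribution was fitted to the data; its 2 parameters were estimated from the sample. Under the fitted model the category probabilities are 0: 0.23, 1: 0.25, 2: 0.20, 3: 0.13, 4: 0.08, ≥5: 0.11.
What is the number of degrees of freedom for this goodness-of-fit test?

3

There are k = 6 categories and 2 parameters estimated from the data, so df = 6 − 1 − 2 = 3.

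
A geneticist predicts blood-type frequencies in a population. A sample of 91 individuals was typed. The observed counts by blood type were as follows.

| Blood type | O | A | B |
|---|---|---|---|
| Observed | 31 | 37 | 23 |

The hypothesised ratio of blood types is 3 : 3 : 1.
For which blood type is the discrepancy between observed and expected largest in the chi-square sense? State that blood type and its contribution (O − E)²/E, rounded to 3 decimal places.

B, 7.692

Ratio total = 7. Expected counts: 91×3/7 = 39, 91×3/7 = 39, 91×1/7 = 13.
cat         O        E   (O−E)²/E
O          31       39     1.6410
A          37       39     0.1026
B          23       13     7.6923
The largest term is for B: 7.692.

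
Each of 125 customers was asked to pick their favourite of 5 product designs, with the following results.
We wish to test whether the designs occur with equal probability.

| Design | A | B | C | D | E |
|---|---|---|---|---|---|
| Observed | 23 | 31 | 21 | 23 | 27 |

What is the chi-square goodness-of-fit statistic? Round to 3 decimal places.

2.560

Under H₀ each category has probability 1/5, so each expected count is 125/5 = 25.
χ² = (23−25)²/25 + (31−25)²/25 + (21−25)²/25 + (23−25)²/25 + (27−25)²/25
   = 0.1600 + 1.4400 + 0.6400 + 0.1600 + 0.1600
Sum = 2.560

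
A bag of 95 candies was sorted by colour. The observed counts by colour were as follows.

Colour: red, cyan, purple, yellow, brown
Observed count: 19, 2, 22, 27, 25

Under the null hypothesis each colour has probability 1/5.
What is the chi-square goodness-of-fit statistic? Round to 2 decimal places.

Expected count for each of the 5 categories: 95/5 = 19.
cat         O        E   (O−E)²/E
red        19       19      0.000
cyan        2       19     15.211
purple     22       19      0.474
yellow     27       19      3.368
brown      25       19      1.895
Sum = 20.95

20.95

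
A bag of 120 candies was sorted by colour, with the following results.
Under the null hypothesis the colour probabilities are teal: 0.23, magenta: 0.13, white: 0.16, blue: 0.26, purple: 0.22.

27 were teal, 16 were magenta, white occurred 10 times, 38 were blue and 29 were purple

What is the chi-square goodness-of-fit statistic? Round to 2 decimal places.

6.17

Expected counts E_i = n·p_i: 120×0.23 = 27.6, 120×0.13 = 15.6, 120×0.16 = 19.2, 120×0.26 = 31.2, 120×0.22 = 26.4.
cat          O        E   (O−E)²/E
teal        27     27.6      0.013
magenta     16     15.6      0.010
white       10     19.2      4.408
blue        38     31.2      1.482
purple      29     26.4      0.256
Sum = 6.17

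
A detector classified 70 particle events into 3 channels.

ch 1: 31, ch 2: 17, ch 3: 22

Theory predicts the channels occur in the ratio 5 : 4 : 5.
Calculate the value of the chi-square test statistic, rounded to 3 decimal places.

2.250

Ratio total = 14. Expected counts: 70×5/14 = 25, 70×4/14 = 20, 70×5/14 = 25.
cat         O        E   (O−E)²/E
ch 1       31       25     1.4400
ch 2       17       20     0.4500
ch 3       22       25     0.3600
Sum = 2.250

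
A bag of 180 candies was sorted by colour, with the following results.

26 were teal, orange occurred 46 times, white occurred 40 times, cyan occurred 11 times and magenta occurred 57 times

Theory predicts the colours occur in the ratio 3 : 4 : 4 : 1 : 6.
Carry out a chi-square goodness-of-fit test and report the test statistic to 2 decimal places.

1.68

Ratio total = 18. Expected counts: 180×3/18 = 30, 180×4/18 = 40, 180×4/18 = 40, 180×1/18 = 10, 180×6/18 = 60.
teal: (26 − 30)²/30 = 16/30 = 0.533
orange: (46 − 40)²/40 = 36/40 = 0.900
white: (40 − 40)²/40 = 0/40 = 0.000
cyan: (11 − 10)²/10 = 1/10 = 0.100
magenta: (57 − 60)²/60 = 9/60 = 0.150
Sum = 1.68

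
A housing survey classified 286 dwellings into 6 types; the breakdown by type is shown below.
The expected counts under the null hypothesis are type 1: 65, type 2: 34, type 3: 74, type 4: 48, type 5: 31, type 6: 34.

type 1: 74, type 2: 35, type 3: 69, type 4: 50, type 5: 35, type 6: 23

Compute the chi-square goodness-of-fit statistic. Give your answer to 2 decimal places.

5.77

χ² = (74−65)²/65 + (35−34)²/34 + (69−74)²/74 + (50−48)²/48 + (35−31)²/31 + (23−34)²/34
   = 1.246 + 0.029 + 0.338 + 0.083 + 0.516 + 3.559
Sum = 5.77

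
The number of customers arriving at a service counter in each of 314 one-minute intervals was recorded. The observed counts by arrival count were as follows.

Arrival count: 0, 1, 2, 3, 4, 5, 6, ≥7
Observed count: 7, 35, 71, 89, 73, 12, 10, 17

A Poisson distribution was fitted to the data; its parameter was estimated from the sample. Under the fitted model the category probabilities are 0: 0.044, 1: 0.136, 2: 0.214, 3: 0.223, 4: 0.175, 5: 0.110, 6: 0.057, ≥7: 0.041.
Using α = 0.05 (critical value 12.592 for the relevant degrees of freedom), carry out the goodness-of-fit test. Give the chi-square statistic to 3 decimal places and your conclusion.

Expected counts E_i = n·p_i: 314×0.044 = 13.816, 314×0.136 = 42.704, 314×0.214 = 67.196, 314×0.223 = 70.022, 314×0.175 = 54.95, 314×0.110 = 34.54, 314×0.057 = 17.898, 314×0.041 = 12.874.
χ² = (7−13.816)²/13.816 + (35−42.704)²/42.704 + (71−67.196)²/67.196 + (89−70.022)²/70.022 + (73−54.95)²/54.95 + (12−34.54)²/34.54 + (10−17.898)²/17.898 + (17−12.874)²/12.874
   = 3.3626 + 1.3898 + 0.2153 + 5.1436 + 5.9291 + 14.7091 + 3.4852 + 1.3223
Sum = 35.557
df = 6. Since 35.557 > 12.592, we reject H₀.

35.557; reject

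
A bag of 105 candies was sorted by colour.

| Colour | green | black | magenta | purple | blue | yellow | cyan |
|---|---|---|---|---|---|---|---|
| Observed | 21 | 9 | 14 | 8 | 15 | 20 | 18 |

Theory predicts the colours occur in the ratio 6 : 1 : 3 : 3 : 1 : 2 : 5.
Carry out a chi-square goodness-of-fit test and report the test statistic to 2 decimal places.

41.19

Ratio total = 21. Expected counts: 105×6/21 = 30, 105×1/21 = 5, 105×3/21 = 15, 105×3/21 = 15, 105×1/21 = 5, 105×2/21 = 10, 105×5/21 = 25.
χ² = (21−30)²/30 + (9−5)²/5 + (14−15)²/15 + (8−15)²/15 + (15−5)²/5 + (20−10)²/10 + (18−25)²/25
   = 2.700 + 3.200 + 0.067 + 3.267 + 20.000 + 10.000 + 1.960
Sum = 41.19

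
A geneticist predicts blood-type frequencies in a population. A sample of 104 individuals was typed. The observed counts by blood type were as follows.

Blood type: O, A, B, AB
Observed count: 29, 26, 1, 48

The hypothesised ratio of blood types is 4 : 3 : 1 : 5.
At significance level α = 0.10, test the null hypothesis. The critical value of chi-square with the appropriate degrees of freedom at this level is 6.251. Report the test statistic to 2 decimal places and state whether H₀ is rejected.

8.17; reject

Ratio total = 13. Expected counts: 104×4/13 = 32, 104×3/13 = 24, 104×1/13 = 8, 104×5/13 = 40.
cat         O        E   (O−E)²/E
O          29       32      0.281
A          26       24      0.167
B           1        8      6.125
AB         48       40      1.600
Sum = 8.17
df = 3. Since 8.17 > 6.251, we reject H₀.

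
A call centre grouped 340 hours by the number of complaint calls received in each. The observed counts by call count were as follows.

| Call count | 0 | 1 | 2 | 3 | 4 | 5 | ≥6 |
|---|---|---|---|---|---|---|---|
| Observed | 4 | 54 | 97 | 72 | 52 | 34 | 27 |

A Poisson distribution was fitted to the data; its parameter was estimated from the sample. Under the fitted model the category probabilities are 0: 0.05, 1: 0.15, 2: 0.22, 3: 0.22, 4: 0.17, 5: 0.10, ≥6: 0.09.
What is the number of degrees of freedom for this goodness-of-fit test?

There are k = 7 categories and 1 parameter estimated from the data, so df = 7 − 1 − 1 = 5.

5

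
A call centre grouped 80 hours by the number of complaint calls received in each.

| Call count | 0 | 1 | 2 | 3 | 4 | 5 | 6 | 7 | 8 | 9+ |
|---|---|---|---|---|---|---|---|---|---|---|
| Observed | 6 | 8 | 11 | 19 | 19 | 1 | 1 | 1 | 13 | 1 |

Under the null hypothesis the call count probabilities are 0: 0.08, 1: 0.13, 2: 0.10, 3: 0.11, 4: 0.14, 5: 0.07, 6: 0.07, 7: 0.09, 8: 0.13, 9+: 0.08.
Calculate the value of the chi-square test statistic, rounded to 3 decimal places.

Expected counts E_i = n·p_i: 80×0.08 = 6.4, 80×0.13 = 10.4, 80×0.10 = 8, 80×0.11 = 8.8, 80×0.14 = 11.2, 80×0.07 = 5.6, 80×0.07 = 5.6, 80×0.09 = 7.2, 80×0.13 = 10.4, 80×0.08 = 6.4.
χ² = (6−6.4)²/6.4 + (8−10.4)²/10.4 + (11−8)²/8 + (19−8.8)²/8.8 + (19−11.2)²/11.2 + (1−5.6)²/5.6 + (1−5.6)²/5.6 + (1−7.2)²/7.2 + (13−10.4)²/10.4 + (1−6.4)²/6.4
   = 0.0250 + 0.5538 + 1.1250 + 11.8227 + 5.4321 + 3.7786 + 3.7786 + 5.3389 + 0.6500 + 4.5563
Sum = 37.061

37.061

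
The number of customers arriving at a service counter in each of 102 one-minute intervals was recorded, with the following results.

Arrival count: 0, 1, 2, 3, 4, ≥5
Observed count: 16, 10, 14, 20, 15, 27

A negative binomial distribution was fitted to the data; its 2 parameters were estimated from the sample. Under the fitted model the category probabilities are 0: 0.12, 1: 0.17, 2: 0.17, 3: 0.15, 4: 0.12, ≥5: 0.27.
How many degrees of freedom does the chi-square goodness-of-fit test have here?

3

There are k = 6 categories and 2 parameters estimated from the data, so df = 6 − 1 − 2 = 3.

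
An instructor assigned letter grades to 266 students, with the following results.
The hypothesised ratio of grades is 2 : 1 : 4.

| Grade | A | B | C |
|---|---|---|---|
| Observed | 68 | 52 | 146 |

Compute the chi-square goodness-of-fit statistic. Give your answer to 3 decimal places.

Ratio total = 7. Expected counts: 266×2/7 = 76, 266×1/7 = 38, 266×4/7 = 152.
A: (68 − 76)²/76 = 64/76 = 0.8421
B: (52 − 38)²/38 = 196/38 = 5.1579
C: (146 − 152)²/152 = 36/152 = 0.2368
Sum = 6.237

6.237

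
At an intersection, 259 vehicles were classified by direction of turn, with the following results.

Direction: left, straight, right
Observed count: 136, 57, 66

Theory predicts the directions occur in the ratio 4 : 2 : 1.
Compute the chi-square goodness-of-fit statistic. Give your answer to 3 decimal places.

Ratio total = 7. Expected counts: 259×4/7 = 148, 259×2/7 = 74, 259×1/7 = 37.
cat           O        E   (O−E)²/E
left        136      148     0.9730
straight     57       74     3.9054
right        66       37    22.7297
Sum = 27.608

27.608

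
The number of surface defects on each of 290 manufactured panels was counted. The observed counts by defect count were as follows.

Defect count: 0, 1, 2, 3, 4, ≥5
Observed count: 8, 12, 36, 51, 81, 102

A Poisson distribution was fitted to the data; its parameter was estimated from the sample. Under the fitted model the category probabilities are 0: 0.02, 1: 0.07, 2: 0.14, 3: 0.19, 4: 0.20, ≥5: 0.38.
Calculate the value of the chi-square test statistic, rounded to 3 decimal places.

Expected counts E_i = n·p_i: 290×0.02 = 5.8, 290×0.07 = 20.3, 290×0.14 = 40.6, 290×0.19 = 55.1, 290×0.20 = 58, 290×0.38 = 110.2.
χ² = (8−5.8)²/5.8 + (12−20.3)²/20.3 + (36−40.6)²/40.6 + (51−55.1)²/55.1 + (81−58)²/58 + (102−110.2)²/110.2
   = 0.8345 + 3.3936 + 0.5212 + 0.3051 + 9.1207 + 0.6102
Sum = 14.785

14.785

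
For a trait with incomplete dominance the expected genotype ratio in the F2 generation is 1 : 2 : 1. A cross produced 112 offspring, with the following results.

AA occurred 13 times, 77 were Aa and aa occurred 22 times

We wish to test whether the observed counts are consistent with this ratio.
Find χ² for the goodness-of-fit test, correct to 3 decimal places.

17.196

Ratio total = 4. Expected counts: 112×1/4 = 28, 112×2/4 = 56, 112×1/4 = 28.
AA: (13 − 28)²/28 = 225/28 = 8.0357
Aa: (77 − 56)²/56 = 441/56 = 7.8750
aa: (22 − 28)²/28 = 36/28 = 1.2857
Sum = 17.196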